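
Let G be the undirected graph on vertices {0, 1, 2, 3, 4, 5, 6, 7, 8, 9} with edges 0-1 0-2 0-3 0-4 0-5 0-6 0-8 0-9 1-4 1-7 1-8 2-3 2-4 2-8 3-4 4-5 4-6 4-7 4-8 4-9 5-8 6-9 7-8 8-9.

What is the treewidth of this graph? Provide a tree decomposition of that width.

Treewidth 3.
Bags: B1 = {0, 2, 4, 8}  B2 = {0, 4, 8, 9}  B3 = {0, 2, 3, 4}  B4 = {0, 4, 6, 9}  B5 = {0, 1, 4, 8}  B6 = {0, 4, 5, 8}  B7 = {1, 4, 7, 8}
Tree: B1–B2, B1–B3, B2–B4, B1–B5, B2–B6, B5–B7

The largest bag has 4 vertices, giving width 3; this decomposition certifies tw(G) ≤ 3. Conversely, {0, 1, 4, 8} is a clique of size 4, and the vertices of any clique must share a bag in every tree decomposition; so some bag has ≥ 4 vertices and tw(G) ≥ 3. Hence tw(G) = 3 exactly.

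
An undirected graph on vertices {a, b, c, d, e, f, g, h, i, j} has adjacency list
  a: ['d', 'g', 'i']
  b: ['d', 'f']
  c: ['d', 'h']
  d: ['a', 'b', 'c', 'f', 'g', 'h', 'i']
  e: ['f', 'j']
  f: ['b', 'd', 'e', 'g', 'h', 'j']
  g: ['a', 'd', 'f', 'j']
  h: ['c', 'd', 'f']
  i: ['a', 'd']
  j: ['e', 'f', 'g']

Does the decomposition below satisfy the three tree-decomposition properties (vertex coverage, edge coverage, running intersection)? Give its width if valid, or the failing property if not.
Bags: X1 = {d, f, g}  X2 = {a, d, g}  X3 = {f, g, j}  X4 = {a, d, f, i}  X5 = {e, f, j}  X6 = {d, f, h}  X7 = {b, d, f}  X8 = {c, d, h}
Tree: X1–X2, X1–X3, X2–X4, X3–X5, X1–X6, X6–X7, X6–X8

No — bags containing vertex f are not connected in the tree.

A tree decomposition must satisfy three properties: every vertex lies in some bag; for every edge, both endpoints lie together in some bag; and for every vertex, the bags containing it form a connected subtree. Here bags containing vertex f are not connected in the tree, so the decomposition is invalid.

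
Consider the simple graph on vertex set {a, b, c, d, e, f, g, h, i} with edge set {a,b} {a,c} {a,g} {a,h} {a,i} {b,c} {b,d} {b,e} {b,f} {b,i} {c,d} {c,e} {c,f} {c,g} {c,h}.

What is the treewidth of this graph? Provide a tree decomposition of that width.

Treewidth 2.
One optimal decomposition is:
Bags: B1 = {b, c, f}  B2 = {b, c, e}  B3 = {a, b, c}  B4 = {a, b, i}  B5 = {a, c, h}  B6 = {b, c, d}  B7 = {a, c, g}
Tree: B1–B2, B2–B3, B3–B4, B3–B5, B3–B6, B5–B7

Each bag holds 3 vertices, so the decomposition has width 2, which upper-bounds the treewidth. Conversely, {a, c, g} is a clique of size 3, and the vertices of any clique must share a bag in every tree decomposition; so some bag has ≥ 3 vertices and tw(G) ≥ 2. Therefore the treewidth is 2.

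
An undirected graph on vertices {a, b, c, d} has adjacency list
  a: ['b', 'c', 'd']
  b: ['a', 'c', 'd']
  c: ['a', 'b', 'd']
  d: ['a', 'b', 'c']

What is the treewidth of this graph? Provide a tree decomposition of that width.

With just one bag of size 4, the width is 4 − 1 = 3, so tw(G) ≤ 3. On the other hand G contains the 4-clique {a, b, c, d}. A clique must lie in a single bag of any decomposition, so no decomposition can have width below 3. Combining the bounds, tw(G) = 3.

Treewidth 3.
Bags: B1 = {a, b, c, d}
Tree: (single bag)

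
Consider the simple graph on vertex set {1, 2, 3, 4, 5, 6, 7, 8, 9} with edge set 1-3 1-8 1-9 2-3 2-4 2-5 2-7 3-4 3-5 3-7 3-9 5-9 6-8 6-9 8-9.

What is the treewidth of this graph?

2

A width-2 tree decomposition is:
Bags: B1 = {1, 3, 9}  B2 = {3, 5, 9}  B3 = {2, 3, 5}  B4 = {1, 8, 9}  B5 = {2, 3, 7}  B6 = {6, 8, 9}  B7 = {2, 3, 4}
Tree: B1–B2, B2–B3, B1–B4, B3–B5, B4–B6, B5–B7
Each bag holds 3 vertices, so the decomposition has width 2, which upper-bounds the treewidth. For the lower bound, the 3 vertices {1, 8, 9} are pairwise adjacent, and any tree decomposition puts a clique entirely inside one bag — forcing width ≥ 2. Hence tw(G) = 2 exactly.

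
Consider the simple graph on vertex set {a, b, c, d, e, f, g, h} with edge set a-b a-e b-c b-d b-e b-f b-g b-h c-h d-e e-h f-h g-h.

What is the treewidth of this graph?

2

A width-2 tree decomposition is:
Bags: B1 = {b, e, h}  B2 = {b, d, e}  B3 = {a, b, e}  B4 = {b, g, h}  B5 = {b, f, h}  B6 = {b, c, h}
Tree: B1–B2, B2–B3, B1–B4, B4–B5, B4–B6
Every bag has size at most 3, so the width is 3 − 1 = 2 and tw(G) ≤ 2. On the other hand G contains the 3-clique {b, d, e}. A clique must lie in a single bag of any decomposition, so no decomposition can have width below 2. Therefore the treewidth is 2.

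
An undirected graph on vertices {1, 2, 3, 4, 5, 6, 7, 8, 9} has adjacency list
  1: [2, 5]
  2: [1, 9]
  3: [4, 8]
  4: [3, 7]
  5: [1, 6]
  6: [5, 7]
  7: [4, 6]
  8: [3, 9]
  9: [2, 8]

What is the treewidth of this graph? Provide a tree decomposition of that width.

Treewidth 2.
One optimal decomposition is:
Bags: B1 = {5, 6, 7}  B2 = {1, 5, 7}  B3 = {1, 2, 7}  B4 = {2, 7, 9}  B5 = {7, 8, 9}  B6 = {3, 7, 8}  B7 = {3, 4, 7}
Tree: B1–B2, B2–B3, B3–B4, B4–B5, B5–B6, B6–B7

Each bag holds 3 vertices, so the decomposition has width 2, which upper-bounds the treewidth. Since 7–6–5–1–2–9–8–3–4–7 is a cycle in G, G is not acyclic. Forests are exactly the graphs of treewidth ≤ 1, so tw(G) ≥ 2. Therefore the treewidth is 2.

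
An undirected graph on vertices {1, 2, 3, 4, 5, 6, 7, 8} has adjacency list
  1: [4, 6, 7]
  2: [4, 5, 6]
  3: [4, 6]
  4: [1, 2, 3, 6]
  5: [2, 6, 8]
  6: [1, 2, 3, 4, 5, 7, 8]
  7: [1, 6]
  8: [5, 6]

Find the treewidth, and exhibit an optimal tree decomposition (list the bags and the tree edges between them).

Treewidth 2.
One optimal decomposition is:
Bags: B1 = {2, 4, 6}  B2 = {2, 5, 6}  B3 = {5, 6, 8}  B4 = {3, 4, 6}  B5 = {1, 4, 6}  B6 = {1, 6, 7}
Tree: B1–B2, B2–B3, B1–B4, B4–B5, B5–B6

The largest bag has 3 vertices, giving width 2; this decomposition certifies tw(G) ≤ 2. Conversely, {5, 6, 8} is a clique of size 3, and the vertices of any clique must share a bag in every tree decomposition; so some bag has ≥ 3 vertices and tw(G) ≥ 2. Therefore the treewidth is 2.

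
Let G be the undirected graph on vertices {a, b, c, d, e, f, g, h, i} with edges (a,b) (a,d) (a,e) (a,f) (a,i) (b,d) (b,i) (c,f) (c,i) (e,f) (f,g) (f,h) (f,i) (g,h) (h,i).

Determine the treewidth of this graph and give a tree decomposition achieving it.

Each bag holds 3 vertices, so the decomposition has width 2, which upper-bounds the treewidth. On the other hand G contains the 3-clique {a, b, d}. A clique must lie in a single bag of any decomposition, so no decomposition can have width below 2. Therefore the treewidth is 2.

Treewidth 2.
One such decomposition:
Bags: B1 = {a, f, i}  B2 = {a, b, i}  B3 = {c, f, i}  B4 = {a, b, d}  B5 = {a, e, f}  B6 = {f, h, i}  B7 = {f, g, h}
Tree: B1–B2, B1–B3, B2–B4, B1–B5, B1–B6, B6–B7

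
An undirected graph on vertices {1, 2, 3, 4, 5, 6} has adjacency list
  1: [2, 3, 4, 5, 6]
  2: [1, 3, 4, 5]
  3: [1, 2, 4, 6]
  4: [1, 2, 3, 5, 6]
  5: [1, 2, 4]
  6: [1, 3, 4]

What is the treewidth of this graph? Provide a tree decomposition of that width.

Treewidth 3.
One optimal decomposition is:
Bags: B1 = {1, 2, 4, 5}  B2 = {1, 2, 3, 4}  B3 = {1, 3, 4, 6}
Tree: B1–B2, B2–B3

Each bag holds 4 vertices, so the decomposition has width 3, which upper-bounds the treewidth. For the lower bound, the 4 vertices {1, 2, 3, 4} are pairwise adjacent, and any tree decomposition puts a clique entirely inside one bag — forcing width ≥ 3. The upper and lower bounds meet at 3, so that is the treewidth.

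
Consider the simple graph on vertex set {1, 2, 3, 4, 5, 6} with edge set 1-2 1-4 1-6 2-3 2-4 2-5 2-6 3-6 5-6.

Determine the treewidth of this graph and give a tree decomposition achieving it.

Treewidth 2.
One such decomposition:
Bags: B1 = {1, 2, 4}  B2 = {1, 2, 6}  B3 = {2, 3, 6}  B4 = {2, 5, 6}
Tree: B1–B2, B2–B3, B3–B4

Every bag has size at most 3, so the width is 3 − 1 = 2 and tw(G) ≤ 2. For the lower bound, the 3 vertices {1, 2, 4} are pairwise adjacent, and any tree decomposition puts a clique entirely inside one bag — forcing width ≥ 2. Combining the bounds, tw(G) = 2.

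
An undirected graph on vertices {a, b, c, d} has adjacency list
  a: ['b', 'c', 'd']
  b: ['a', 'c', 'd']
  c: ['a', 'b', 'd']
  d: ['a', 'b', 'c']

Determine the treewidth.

3

A width-3 tree decomposition is:
Bags: B1 = {a, b, c, d}
Tree: (single bag)
With just one bag of size 4, the width is 4 − 1 = 3, so tw(G) ≤ 3. For the lower bound, the 4 vertices {a, b, c, d} are pairwise adjacent, and any tree decomposition puts a clique entirely inside one bag — forcing width ≥ 3. The upper and lower bounds meet at 3, so that is the treewidth.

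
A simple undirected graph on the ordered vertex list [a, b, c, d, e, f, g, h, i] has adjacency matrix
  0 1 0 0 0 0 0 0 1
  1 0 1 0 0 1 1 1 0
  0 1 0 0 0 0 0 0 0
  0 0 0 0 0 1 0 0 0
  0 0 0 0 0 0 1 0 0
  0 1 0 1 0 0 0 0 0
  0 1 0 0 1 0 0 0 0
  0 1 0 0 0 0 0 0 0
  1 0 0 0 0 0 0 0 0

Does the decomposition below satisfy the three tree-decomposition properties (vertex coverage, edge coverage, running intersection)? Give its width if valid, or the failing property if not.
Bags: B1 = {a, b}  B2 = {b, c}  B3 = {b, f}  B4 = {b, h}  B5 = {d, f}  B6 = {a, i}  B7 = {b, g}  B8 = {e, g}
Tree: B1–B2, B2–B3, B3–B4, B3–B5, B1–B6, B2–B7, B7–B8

Yes; width 1.

Every vertex of G appears in some bag (union = {a, b, c, d, e, f, g, h, i}); every edge is covered by a bag; and for each vertex v the set of bags containing v is connected in the bag tree. The decomposition is therefore valid. The largest bag has 2 vertices, so the width is 1.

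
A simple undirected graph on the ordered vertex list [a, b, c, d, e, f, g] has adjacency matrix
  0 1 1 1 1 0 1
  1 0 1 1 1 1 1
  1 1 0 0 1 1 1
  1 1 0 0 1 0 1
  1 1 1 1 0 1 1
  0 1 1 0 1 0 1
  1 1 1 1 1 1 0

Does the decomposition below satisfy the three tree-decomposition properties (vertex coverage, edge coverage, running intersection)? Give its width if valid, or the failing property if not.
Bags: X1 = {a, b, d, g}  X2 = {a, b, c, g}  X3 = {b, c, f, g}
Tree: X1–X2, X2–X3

A tree decomposition must satisfy three properties: every vertex lies in some bag; for every edge, both endpoints lie together in some bag; and for every vertex, the bags containing it form a connected subtree. Here vertex e appears in no bag, so the decomposition is invalid.

No — vertex e appears in no bag.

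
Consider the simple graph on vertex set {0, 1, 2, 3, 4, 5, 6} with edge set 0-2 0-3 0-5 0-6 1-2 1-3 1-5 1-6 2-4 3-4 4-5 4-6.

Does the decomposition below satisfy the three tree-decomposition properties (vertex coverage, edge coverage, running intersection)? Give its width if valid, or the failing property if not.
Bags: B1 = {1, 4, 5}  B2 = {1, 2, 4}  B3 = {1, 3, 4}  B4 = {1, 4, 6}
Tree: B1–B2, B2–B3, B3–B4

No — vertex 0 appears in no bag.

A tree decomposition must satisfy three properties: every vertex lies in some bag; for every edge, both endpoints lie together in some bag; and for every vertex, the bags containing it form a connected subtree. Here vertex 0 appears in no bag, so the decomposition is invalid.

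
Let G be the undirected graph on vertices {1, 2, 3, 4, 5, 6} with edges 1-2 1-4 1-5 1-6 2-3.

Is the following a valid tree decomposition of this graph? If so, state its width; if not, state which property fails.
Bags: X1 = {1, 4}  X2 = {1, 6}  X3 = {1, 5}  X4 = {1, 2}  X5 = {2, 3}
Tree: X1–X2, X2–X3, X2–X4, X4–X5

Vertex coverage: the bags together contain {1, 2, 3, 4, 5, 6}, the full vertex set. Edge coverage: each edge of G has both endpoints in at least one bag. Running intersection: for every vertex, the bags containing it form a connected subtree. All three properties hold, so this is a valid tree decomposition of width max|bag| − 1 = 1, and hence tw(G) ≤ 1.

Yes; width 1.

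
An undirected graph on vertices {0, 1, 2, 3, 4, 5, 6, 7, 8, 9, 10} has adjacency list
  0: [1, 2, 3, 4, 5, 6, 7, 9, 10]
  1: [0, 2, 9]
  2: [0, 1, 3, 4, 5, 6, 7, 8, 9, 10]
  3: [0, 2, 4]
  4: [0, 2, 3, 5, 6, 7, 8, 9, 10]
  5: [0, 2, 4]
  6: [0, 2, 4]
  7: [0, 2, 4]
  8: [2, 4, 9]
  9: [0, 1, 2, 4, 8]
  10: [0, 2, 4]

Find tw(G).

A width-3 tree decomposition is:
Bags: B1 = {0, 2, 3, 4}  B2 = {0, 2, 4, 6}  B3 = {0, 2, 4, 5}  B4 = {0, 2, 4, 9}  B5 = {0, 2, 4, 7}  B6 = {0, 2, 4, 10}  B7 = {2, 4, 8, 9}  B8 = {0, 1, 2, 9}
Tree: B1–B2, B2–B3, B2–B4, B2–B5, B3–B6, B4–B7, B4–B8
Each bag holds 4 vertices, so the decomposition has width 3, which upper-bounds the treewidth. For the lower bound, the 4 vertices {0, 1, 2, 9} are pairwise adjacent, and any tree decomposition puts a clique entirely inside one bag — forcing width ≥ 3. The upper and lower bounds meet at 3, so that is the treewidth.

3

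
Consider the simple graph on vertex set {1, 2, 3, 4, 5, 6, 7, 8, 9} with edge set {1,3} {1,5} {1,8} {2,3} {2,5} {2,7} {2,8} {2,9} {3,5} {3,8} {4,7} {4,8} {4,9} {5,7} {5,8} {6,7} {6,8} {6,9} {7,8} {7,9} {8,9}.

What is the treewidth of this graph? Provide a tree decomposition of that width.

Each bag holds 4 vertices, so the decomposition has width 3, which upper-bounds the treewidth. On the other hand G contains the 4-clique {1, 3, 5, 8}. A clique must lie in a single bag of any decomposition, so no decomposition can have width below 3. The upper and lower bounds meet at 3, so that is the treewidth.

Treewidth 3.
Bags: B1 = {2, 5, 7, 8}  B2 = {2, 7, 8, 9}  B3 = {4, 7, 8, 9}  B4 = {2, 3, 5, 8}  B5 = {1, 3, 5, 8}  B6 = {6, 7, 8, 9}
Tree: B1–B2, B2–B3, B1–B4, B4–B5, B2–B6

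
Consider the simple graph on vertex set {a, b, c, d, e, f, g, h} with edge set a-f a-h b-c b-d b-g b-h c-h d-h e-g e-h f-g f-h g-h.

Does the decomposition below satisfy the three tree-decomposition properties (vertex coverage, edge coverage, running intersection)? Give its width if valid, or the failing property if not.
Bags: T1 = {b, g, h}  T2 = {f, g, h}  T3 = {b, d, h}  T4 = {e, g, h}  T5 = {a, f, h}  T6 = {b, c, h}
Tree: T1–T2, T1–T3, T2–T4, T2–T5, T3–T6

Vertex coverage: the bags together contain {a, b, c, d, e, f, g, h}, the full vertex set. Edge coverage: each edge of G has both endpoints in at least one bag. Running intersection: for every vertex, the bags containing it form a connected subtree. All three properties hold, so this is a valid tree decomposition of width max|bag| − 1 = 2, and hence tw(G) ≤ 2.

Yes; width 2.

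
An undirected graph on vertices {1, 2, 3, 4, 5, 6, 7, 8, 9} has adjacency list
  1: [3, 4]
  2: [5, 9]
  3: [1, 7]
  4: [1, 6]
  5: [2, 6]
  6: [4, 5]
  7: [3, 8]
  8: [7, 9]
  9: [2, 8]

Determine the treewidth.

2

A width-2 tree decomposition is:
Bags: B1 = {7, 8, 9}  B2 = {2, 7, 9}  B3 = {2, 5, 7}  B4 = {5, 6, 7}  B5 = {4, 6, 7}  B6 = {1, 4, 7}  B7 = {1, 3, 7}
Tree: B1–B2, B2–B3, B3–B4, B4–B5, B5–B6, B6–B7
The largest bag has 3 vertices, giving width 2; this decomposition certifies tw(G) ≤ 2. For the lower bound, G contains the cycle 7–8–9–2–5–6–4–1–3–7, so G is not a forest; only forests have treewidth ≤ 1, hence tw(G) ≥ 2. Combining the bounds, tw(G) = 2.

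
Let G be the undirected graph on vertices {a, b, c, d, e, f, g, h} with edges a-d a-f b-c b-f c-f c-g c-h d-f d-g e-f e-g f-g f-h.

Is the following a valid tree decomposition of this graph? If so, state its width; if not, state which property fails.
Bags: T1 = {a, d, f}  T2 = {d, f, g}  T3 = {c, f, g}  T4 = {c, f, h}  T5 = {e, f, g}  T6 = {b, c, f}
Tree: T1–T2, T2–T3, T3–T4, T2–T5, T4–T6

Checking the three conditions: (i) the bags cover all of {a, b, c, d, e, f, g, h}; (ii) for each edge, some bag contains both endpoints; (iii) the bags containing any fixed vertex form a subtree. All hold, so the decomposition is valid with width 3 − 1 = 2.

Yes; width 2.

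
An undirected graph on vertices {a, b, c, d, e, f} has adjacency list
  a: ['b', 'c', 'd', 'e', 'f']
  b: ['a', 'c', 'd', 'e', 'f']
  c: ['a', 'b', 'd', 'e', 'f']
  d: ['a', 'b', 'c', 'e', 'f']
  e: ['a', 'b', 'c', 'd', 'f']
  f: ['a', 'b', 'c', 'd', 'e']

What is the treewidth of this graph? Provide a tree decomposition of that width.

Treewidth 5.
One such decomposition:
Bags: B1 = {a, b, c, d, e, f}
Tree: (single bag)

With just one bag of size 6, the width is 6 − 1 = 5, so tw(G) ≤ 5. Conversely, {a, b, c, d, e, f} is a clique of size 6, and the vertices of any clique must share a bag in every tree decomposition; so some bag has ≥ 6 vertices and tw(G) ≥ 5. Combining the bounds, tw(G) = 5.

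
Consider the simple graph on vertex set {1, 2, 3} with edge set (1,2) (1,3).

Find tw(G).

1

A width-1 tree decomposition is:
Bags: B1 = {1, 2}  B2 = {1, 3}
Tree: B1–B2
Each bag holds 2 vertices, so the decomposition has width 1, which upper-bounds the treewidth. G has an edge, so its treewidth is at least 1. Therefore the treewidth is 1.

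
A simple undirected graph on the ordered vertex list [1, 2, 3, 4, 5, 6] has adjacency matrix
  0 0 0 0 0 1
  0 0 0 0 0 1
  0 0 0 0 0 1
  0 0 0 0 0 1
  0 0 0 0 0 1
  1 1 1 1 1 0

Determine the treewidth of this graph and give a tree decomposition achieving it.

The largest bag has 2 vertices, giving width 1; this decomposition certifies tw(G) ≤ 1. Any graph with an edge has treewidth ≥ 1, and G has the edge 6–2. The upper and lower bounds meet at 1, so that is the treewidth.

Treewidth 1.
Bags: B1 = {2, 6}  B2 = {4, 6}  B3 = {1, 6}  B4 = {3, 6}  B5 = {5, 6}
Tree: B1–B2, B1–B3, B2–B4, B3–B5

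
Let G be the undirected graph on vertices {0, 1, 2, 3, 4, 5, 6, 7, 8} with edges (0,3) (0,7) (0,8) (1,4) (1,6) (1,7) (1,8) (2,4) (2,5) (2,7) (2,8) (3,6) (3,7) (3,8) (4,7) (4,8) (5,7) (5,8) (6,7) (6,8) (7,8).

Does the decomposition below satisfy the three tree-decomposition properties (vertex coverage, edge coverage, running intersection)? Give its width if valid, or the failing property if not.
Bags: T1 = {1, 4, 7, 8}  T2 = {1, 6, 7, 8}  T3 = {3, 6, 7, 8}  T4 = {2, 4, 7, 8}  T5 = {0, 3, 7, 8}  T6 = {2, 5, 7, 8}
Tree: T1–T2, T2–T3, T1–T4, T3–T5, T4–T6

Every vertex of G appears in some bag (union = {0, 1, 2, 3, 4, 5, 6, 7, 8}); every edge is covered by a bag; and for each vertex v the set of bags containing v is connected in the bag tree. The decomposition is therefore valid. The largest bag has 4 vertices, so the width is 3.

Yes; width 3.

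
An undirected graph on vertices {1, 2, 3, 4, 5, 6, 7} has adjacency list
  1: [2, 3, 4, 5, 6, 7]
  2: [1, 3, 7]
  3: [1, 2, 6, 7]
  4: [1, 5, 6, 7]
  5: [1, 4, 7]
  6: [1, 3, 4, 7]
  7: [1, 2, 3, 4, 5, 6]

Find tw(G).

3

A width-3 tree decomposition is:
Bags: B1 = {1, 4, 6, 7}  B2 = {1, 4, 5, 7}  B3 = {1, 3, 6, 7}  B4 = {1, 2, 3, 7}
Tree: B1–B2, B1–B3, B3–B4
Every bag has size at most 4, so the width is 4 − 1 = 3 and tw(G) ≤ 3. Conversely, {1, 2, 3, 7} is a clique of size 4, and the vertices of any clique must share a bag in every tree decomposition; so some bag has ≥ 4 vertices and tw(G) ≥ 3. Combining the bounds, tw(G) = 3.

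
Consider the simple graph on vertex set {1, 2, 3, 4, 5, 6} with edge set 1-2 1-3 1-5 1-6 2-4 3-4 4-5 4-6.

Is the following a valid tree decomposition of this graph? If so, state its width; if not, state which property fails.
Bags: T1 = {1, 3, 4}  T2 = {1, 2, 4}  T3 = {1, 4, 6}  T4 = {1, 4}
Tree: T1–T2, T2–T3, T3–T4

No — vertex 5 appears in no bag.

A tree decomposition must satisfy three properties: every vertex lies in some bag; for every edge, both endpoints lie together in some bag; and for every vertex, the bags containing it form a connected subtree. Here vertex 5 appears in no bag, so the decomposition is invalid.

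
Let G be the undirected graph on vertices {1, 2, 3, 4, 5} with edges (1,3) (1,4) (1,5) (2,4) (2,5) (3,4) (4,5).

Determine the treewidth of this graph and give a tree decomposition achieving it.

Every bag has size at most 3, so the width is 3 − 1 = 2 and tw(G) ≤ 2. Conversely, {1, 3, 4} is a clique of size 3, and the vertices of any clique must share a bag in every tree decomposition; so some bag has ≥ 3 vertices and tw(G) ≥ 2. Combining the bounds, tw(G) = 2.

Treewidth 2.
One such decomposition:
Bags: B1 = {2, 4, 5}  B2 = {1, 4, 5}  B3 = {1, 3, 4}
Tree: B1–B2, B2–B3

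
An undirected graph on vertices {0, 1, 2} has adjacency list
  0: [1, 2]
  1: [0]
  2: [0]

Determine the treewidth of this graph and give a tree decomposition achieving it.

Treewidth 1.
One optimal decomposition is:
Bags: B1 = {0, 1}  B2 = {0, 2}
Tree: B1–B2

Every bag has size at most 2, so the width is 2 − 1 = 1 and tw(G) ≤ 1. G has an edge, so its treewidth is at least 1. Therefore the treewidth is 1.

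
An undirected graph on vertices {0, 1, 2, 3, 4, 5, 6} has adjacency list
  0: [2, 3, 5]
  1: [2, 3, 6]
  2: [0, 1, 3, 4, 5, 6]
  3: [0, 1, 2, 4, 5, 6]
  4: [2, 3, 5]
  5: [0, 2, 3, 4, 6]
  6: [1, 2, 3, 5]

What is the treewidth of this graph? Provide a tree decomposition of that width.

Each bag holds 4 vertices, so the decomposition has width 3, which upper-bounds the treewidth. On the other hand G contains the 4-clique {1, 2, 3, 6}. A clique must lie in a single bag of any decomposition, so no decomposition can have width below 3. Therefore the treewidth is 3.

Treewidth 3.
Bags: B1 = {0, 2, 3, 5}  B2 = {2, 3, 5, 6}  B3 = {2, 3, 4, 5}  B4 = {1, 2, 3, 6}
Tree: B1–B2, B1–B3, B2–B4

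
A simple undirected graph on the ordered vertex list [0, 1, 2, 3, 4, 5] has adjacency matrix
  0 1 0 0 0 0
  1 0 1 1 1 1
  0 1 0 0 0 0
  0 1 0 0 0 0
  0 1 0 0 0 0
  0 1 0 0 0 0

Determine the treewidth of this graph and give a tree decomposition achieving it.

The largest bag has 2 vertices, giving width 1; this decomposition certifies tw(G) ≤ 1. Any graph with an edge has treewidth ≥ 1, and G has the edge 4–1. Combining the bounds, tw(G) = 1.

Treewidth 1.
Bags: B1 = {1, 4}  B2 = {1, 5}  B3 = {0, 1}  B4 = {1, 2}  B5 = {1, 3}
Tree: B1–B2, B1–B3, B1–B4, B1–B5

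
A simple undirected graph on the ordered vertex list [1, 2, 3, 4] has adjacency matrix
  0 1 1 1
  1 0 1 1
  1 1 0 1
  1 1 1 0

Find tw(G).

3

A width-3 tree decomposition is:
Bags: B1 = {1, 2, 3, 4}
Tree: (single bag)
A single bag containing all 4 vertices is trivially a valid decomposition of width 3. For the lower bound, the 4 vertices {1, 2, 3, 4} are pairwise adjacent, and any tree decomposition puts a clique entirely inside one bag — forcing width ≥ 3. Therefore the treewidth is 3.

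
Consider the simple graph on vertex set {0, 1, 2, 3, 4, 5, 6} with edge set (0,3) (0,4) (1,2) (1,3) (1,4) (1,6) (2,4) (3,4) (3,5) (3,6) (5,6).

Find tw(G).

A width-2 tree decomposition is:
Bags: B1 = {0, 3, 4}  B2 = {1, 3, 4}  B3 = {1, 2, 4}  B4 = {1, 3, 6}  B5 = {3, 5, 6}
Tree: B1–B2, B2–B3, B2–B4, B4–B5
Each bag holds 3 vertices, so the decomposition has width 2, which upper-bounds the treewidth. Conversely, {1, 2, 4} is a clique of size 3, and the vertices of any clique must share a bag in every tree decomposition; so some bag has ≥ 3 vertices and tw(G) ≥ 2. Therefore the treewidth is 2.

2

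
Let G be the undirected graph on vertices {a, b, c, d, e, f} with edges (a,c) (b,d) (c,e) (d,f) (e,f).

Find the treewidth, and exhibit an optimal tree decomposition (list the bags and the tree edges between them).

Treewidth 1.
Bags: B1 = {c, e}  B2 = {a, c}  B3 = {e, f}  B4 = {d, f}  B5 = {b, d}
Tree: B1–B2, B1–B3, B3–B4, B4–B5

The largest bag has 2 vertices, giving width 1; this decomposition certifies tw(G) ≤ 1. G has an edge, so its treewidth is at least 1. Therefore the treewidth is 1.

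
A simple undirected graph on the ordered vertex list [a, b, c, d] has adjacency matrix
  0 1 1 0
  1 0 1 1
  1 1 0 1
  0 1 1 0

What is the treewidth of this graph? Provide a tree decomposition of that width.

Every bag has size at most 3, so the width is 3 − 1 = 2 and tw(G) ≤ 2. On the other hand G contains the 3-clique {b, c, d}. A clique must lie in a single bag of any decomposition, so no decomposition can have width below 2. The upper and lower bounds meet at 2, so that is the treewidth.

Treewidth 2.
One optimal decomposition is:
Bags: B1 = {a, b, c}  B2 = {b, c, d}
Tree: B1–B2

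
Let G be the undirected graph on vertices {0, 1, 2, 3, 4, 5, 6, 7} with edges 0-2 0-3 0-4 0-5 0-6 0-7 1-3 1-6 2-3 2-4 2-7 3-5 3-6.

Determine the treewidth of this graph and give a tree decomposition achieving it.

Treewidth 2.
One such decomposition:
Bags: B1 = {0, 3, 6}  B2 = {0, 2, 3}  B3 = {0, 2, 7}  B4 = {0, 3, 5}  B5 = {1, 3, 6}  B6 = {0, 2, 4}
Tree: B1–B2, B2–B3, B1–B4, B1–B5, B3–B6

The largest bag has 3 vertices, giving width 2; this decomposition certifies tw(G) ≤ 2. On the other hand G contains the 3-clique {0, 2, 3}. A clique must lie in a single bag of any decomposition, so no decomposition can have width below 2. Therefore the treewidth is 2.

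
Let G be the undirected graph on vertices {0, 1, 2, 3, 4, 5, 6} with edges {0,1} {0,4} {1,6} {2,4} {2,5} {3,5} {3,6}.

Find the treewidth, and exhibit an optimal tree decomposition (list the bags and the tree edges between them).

Treewidth 2.
One optimal decomposition is:
Bags: B1 = {3, 5, 6}  B2 = {1, 5, 6}  B3 = {0, 1, 5}  B4 = {0, 4, 5}  B5 = {2, 4, 5}
Tree: B1–B2, B2–B3, B3–B4, B4–B5

Each bag holds 3 vertices, so the decomposition has width 2, which upper-bounds the treewidth. For the lower bound, G contains the cycle 5–3–6–1–0–4–2–5, so G is not a forest; only forests have treewidth ≤ 1, hence tw(G) ≥ 2. Combining the bounds, tw(G) = 2.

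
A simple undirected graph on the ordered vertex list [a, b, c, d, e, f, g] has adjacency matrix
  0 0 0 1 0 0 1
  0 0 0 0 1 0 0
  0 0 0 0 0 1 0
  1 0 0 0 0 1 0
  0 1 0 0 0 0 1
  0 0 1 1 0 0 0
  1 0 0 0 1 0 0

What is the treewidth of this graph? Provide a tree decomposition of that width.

Treewidth 1.
One optimal decomposition is:
Bags: B1 = {b, e}  B2 = {e, g}  B3 = {a, g}  B4 = {a, d}  B5 = {d, f}  B6 = {c, f}
Tree: B1–B2, B2–B3, B3–B4, B4–B5, B5–B6

Each bag holds 2 vertices, so the decomposition has width 1, which upper-bounds the treewidth. Any graph with an edge has treewidth ≥ 1, and G has the edge b–e. Therefore the treewidth is 1.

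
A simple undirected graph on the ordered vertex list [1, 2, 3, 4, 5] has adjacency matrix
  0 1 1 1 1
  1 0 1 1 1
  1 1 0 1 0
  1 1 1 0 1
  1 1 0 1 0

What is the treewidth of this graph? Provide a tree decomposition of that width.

The largest bag has 4 vertices, giving width 3; this decomposition certifies tw(G) ≤ 3. On the other hand G contains the 4-clique {1, 2, 3, 4}. A clique must lie in a single bag of any decomposition, so no decomposition can have width below 3. Therefore the treewidth is 3.

Treewidth 3.
One such decomposition:
Bags: B1 = {1, 2, 3, 4}  B2 = {1, 2, 4, 5}
Tree: B1–B2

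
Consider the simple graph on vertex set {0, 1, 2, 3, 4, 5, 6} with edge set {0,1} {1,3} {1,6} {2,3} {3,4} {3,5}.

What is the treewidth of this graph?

1

A width-1 tree decomposition is:
Bags: B1 = {2, 3}  B2 = {1, 3}  B3 = {0, 1}  B4 = {3, 4}  B5 = {3, 5}  B6 = {1, 6}
Tree: B1–B2, B2–B3, B1–B4, B4–B5, B2–B6
Every bag has size at most 2, so the width is 2 − 1 = 1 and tw(G) ≤ 1. Any graph with an edge has treewidth ≥ 1, and G has the edge 2–3. Therefore the treewidth is 1.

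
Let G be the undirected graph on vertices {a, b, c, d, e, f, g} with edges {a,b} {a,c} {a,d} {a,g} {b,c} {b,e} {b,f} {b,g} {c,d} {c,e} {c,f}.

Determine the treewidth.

2

A width-2 tree decomposition is:
Bags: B1 = {b, c, e}  B2 = {a, b, c}  B3 = {a, b, g}  B4 = {b, c, f}  B5 = {a, c, d}
Tree: B1–B2, B2–B3, B1–B4, B2–B5
Every bag has size at most 3, so the width is 3 − 1 = 2 and tw(G) ≤ 2. Conversely, {a, b, g} is a clique of size 3, and the vertices of any clique must share a bag in every tree decomposition; so some bag has ≥ 3 vertices and tw(G) ≥ 2. Therefore the treewidth is 2.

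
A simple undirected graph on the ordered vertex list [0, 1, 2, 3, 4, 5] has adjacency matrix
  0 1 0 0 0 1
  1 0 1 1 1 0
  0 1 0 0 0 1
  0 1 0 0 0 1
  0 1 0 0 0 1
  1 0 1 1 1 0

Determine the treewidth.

A width-2 tree decomposition is:
Bags: B1 = {0, 1, 5}  B2 = {1, 4, 5}  B3 = {1, 3, 5}  B4 = {1, 2, 5}
Tree: B1–B2, B2–B3, B3–B4
The largest bag has 3 vertices, giving width 2; this decomposition certifies tw(G) ≤ 2. The edges 1–0–5–4–1 form a cycle, so G is not a tree and its treewidth is at least 2. Combining the bounds, tw(G) = 2.

2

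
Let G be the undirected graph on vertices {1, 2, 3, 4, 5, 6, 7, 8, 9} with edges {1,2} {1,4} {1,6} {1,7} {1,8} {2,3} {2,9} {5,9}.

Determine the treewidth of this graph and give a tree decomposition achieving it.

The largest bag has 2 vertices, giving width 1; this decomposition certifies tw(G) ≤ 1. Any graph with an edge has treewidth ≥ 1, and G has the edge 1–8. The upper and lower bounds meet at 1, so that is the treewidth.

Treewidth 1.
One optimal decomposition is:
Bags: B1 = {1, 8}  B2 = {1, 2}  B3 = {2, 9}  B4 = {1, 4}  B5 = {5, 9}  B6 = {2, 3}  B7 = {1, 6}  B8 = {1, 7}
Tree: B1–B2, B2–B3, B1–B4, B3–B5, B3–B6, B1–B7, B7–B8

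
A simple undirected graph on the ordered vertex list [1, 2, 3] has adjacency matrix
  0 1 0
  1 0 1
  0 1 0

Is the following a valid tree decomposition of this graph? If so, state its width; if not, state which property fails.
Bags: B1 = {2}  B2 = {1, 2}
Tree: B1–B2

A tree decomposition must satisfy three properties: every vertex lies in some bag; for every edge, both endpoints lie together in some bag; and for every vertex, the bags containing it form a connected subtree. Here vertex 3 appears in no bag, so the decomposition is invalid.

No — vertex 3 appears in no bag.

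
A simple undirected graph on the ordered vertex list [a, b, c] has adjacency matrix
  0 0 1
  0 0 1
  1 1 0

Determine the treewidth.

A width-1 tree decomposition is:
Bags: B1 = {a, c}  B2 = {b, c}
Tree: B1–B2
The largest bag has 2 vertices, giving width 1; this decomposition certifies tw(G) ≤ 1. G has an edge, so its treewidth is at least 1. The upper and lower bounds meet at 1, so that is the treewidth.

1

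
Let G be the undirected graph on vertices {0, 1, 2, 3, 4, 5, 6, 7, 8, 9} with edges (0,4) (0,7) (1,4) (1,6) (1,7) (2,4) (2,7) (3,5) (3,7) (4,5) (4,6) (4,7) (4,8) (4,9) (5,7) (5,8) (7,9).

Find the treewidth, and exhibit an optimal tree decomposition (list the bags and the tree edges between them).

Treewidth 2.
One such decomposition:
Bags: B1 = {4, 5, 7}  B2 = {4, 5, 8}  B3 = {0, 4, 7}  B4 = {4, 7, 9}  B5 = {2, 4, 7}  B6 = {1, 4, 7}  B7 = {3, 5, 7}  B8 = {1, 4, 6}
Tree: B1–B2, B1–B3, B3–B4, B1–B5, B4–B6, B1–B7, B6–B8

Each bag holds 3 vertices, so the decomposition has width 2, which upper-bounds the treewidth. On the other hand G contains the 3-clique {3, 5, 7}. A clique must lie in a single bag of any decomposition, so no decomposition can have width below 2. Combining the bounds, tw(G) = 2.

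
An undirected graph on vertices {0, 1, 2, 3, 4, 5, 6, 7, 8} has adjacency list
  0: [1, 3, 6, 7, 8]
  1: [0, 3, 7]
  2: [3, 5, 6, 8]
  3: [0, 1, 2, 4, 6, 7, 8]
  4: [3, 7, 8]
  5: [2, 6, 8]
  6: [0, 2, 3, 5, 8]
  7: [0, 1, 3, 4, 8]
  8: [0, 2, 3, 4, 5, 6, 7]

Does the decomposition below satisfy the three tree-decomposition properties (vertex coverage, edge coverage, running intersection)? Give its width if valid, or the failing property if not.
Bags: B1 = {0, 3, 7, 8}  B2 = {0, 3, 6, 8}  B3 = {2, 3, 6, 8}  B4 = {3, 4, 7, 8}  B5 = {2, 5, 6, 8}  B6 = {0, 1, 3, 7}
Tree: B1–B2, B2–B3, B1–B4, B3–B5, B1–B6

Yes; width 3.

Every vertex of G appears in some bag (union = {0, 1, 2, 3, 4, 5, 6, 7, 8}); every edge is covered by a bag; and for each vertex v the set of bags containing v is connected in the bag tree. The decomposition is therefore valid. The largest bag has 4 vertices, so the width is 3.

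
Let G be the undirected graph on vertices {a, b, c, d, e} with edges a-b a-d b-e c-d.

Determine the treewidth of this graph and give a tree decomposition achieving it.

Each bag holds 2 vertices, so the decomposition has width 1, which upper-bounds the treewidth. G has an edge, so its treewidth is at least 1. The upper and lower bounds meet at 1, so that is the treewidth.

Treewidth 1.
Bags: B1 = {a, d}  B2 = {a, b}  B3 = {c, d}  B4 = {b, e}
Tree: B1–B2, B1–B3, B2–B4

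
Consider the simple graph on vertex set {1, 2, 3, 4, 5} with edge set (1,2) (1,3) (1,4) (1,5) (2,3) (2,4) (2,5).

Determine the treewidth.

2

A width-2 tree decomposition is:
Bags: B1 = {1, 2, 4}  B2 = {1, 2, 5}  B3 = {1, 2, 3}
Tree: B1–B2, B2–B3
Each bag holds 3 vertices, so the decomposition has width 2, which upper-bounds the treewidth. For the lower bound, the 3 vertices {1, 2, 3} are pairwise adjacent, and any tree decomposition puts a clique entirely inside one bag — forcing width ≥ 2. The upper and lower bounds meet at 2, so that is the treewidth.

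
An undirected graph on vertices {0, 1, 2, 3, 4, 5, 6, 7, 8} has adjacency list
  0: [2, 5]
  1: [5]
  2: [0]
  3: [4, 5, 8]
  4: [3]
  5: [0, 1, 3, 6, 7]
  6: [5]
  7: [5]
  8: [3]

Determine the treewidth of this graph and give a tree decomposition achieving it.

The largest bag has 2 vertices, giving width 1; this decomposition certifies tw(G) ≤ 1. Since G has at least one edge (e.g. 3–5), it is not an edgeless graph, so tw(G) ≥ 1. The upper and lower bounds meet at 1, so that is the treewidth.

Treewidth 1.
Bags: B1 = {3, 5}  B2 = {5, 7}  B3 = {3, 4}  B4 = {0, 5}  B5 = {0, 2}  B6 = {5, 6}  B7 = {3, 8}  B8 = {1, 5}
Tree: B1–B2, B1–B3, B2–B4, B4–B5, B4–B6, B3–B7, B1–B8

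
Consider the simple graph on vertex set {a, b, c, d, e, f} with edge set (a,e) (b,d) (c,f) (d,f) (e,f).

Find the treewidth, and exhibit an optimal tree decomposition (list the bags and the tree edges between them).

The largest bag has 2 vertices, giving width 1; this decomposition certifies tw(G) ≤ 1. Since G has at least one edge (e.g. d–f), it is not an edgeless graph, so tw(G) ≥ 1. Therefore the treewidth is 1.

Treewidth 1.
One optimal decomposition is:
Bags: B1 = {d, f}  B2 = {c, f}  B3 = {e, f}  B4 = {b, d}  B5 = {a, e}
Tree: B1–B2, B1–B3, B1–B4, B3–B5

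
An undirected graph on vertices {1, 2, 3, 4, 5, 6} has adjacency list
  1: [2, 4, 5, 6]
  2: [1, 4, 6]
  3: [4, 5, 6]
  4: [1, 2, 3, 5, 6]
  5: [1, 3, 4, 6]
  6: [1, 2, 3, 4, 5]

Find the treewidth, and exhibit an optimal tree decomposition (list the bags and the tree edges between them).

Treewidth 3.
One optimal decomposition is:
Bags: B1 = {1, 4, 5, 6}  B2 = {1, 2, 4, 6}  B3 = {3, 4, 5, 6}
Tree: B1–B2, B1–B3

Every bag has size at most 4, so the width is 4 − 1 = 3 and tw(G) ≤ 3. For the lower bound, the 4 vertices {1, 2, 4, 6} are pairwise adjacent, and any tree decomposition puts a clique entirely inside one bag — forcing width ≥ 3. Combining the bounds, tw(G) = 3.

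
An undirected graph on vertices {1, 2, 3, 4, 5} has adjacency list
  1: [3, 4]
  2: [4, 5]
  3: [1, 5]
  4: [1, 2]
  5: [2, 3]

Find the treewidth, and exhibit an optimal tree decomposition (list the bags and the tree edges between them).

Treewidth 2.
One optimal decomposition is:
Bags: B1 = {1, 3, 4}  B2 = {2, 3, 4}  B3 = {2, 3, 5}
Tree: B1–B2, B2–B3

The largest bag has 3 vertices, giving width 2; this decomposition certifies tw(G) ≤ 2. The edges 3–1–4–2–5–3 form a cycle, so G is not a tree and its treewidth is at least 2. The upper and lower bounds meet at 2, so that is the treewidth.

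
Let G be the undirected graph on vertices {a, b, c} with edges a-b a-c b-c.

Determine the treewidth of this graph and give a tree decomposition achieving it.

A single bag containing all 3 vertices is trivially a valid decomposition of width 2. Conversely, {a, b, c} is a clique of size 3, and the vertices of any clique must share a bag in every tree decomposition; so some bag has ≥ 3 vertices and tw(G) ≥ 2. Therefore the treewidth is 2.

Treewidth 2.
One optimal decomposition is:
Bags: B1 = {a, b, c}
Tree: (single bag)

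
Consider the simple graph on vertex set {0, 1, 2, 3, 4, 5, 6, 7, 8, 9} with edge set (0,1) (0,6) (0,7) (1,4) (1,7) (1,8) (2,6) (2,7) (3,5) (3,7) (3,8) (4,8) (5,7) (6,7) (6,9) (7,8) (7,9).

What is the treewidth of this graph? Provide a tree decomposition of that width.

Each bag holds 3 vertices, so the decomposition has width 2, which upper-bounds the treewidth. On the other hand G contains the 3-clique {1, 4, 8}. A clique must lie in a single bag of any decomposition, so no decomposition can have width below 2. Combining the bounds, tw(G) = 2.

Treewidth 2.
One optimal decomposition is:
Bags: B1 = {0, 1, 7}  B2 = {1, 7, 8}  B3 = {0, 6, 7}  B4 = {2, 6, 7}  B5 = {3, 7, 8}  B6 = {6, 7, 9}  B7 = {3, 5, 7}  B8 = {1, 4, 8}
Tree: B1–B2, B1–B3, B3–B4, B2–B5, B3–B6, B5–B7, B2–B8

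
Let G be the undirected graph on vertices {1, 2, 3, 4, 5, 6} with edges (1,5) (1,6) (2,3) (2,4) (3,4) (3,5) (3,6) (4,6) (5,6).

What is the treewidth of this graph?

A width-2 tree decomposition is:
Bags: B1 = {3, 5, 6}  B2 = {3, 4, 6}  B3 = {1, 5, 6}  B4 = {2, 3, 4}
Tree: B1–B2, B1–B3, B2–B4
Each bag holds 3 vertices, so the decomposition has width 2, which upper-bounds the treewidth. Conversely, {1, 5, 6} is a clique of size 3, and the vertices of any clique must share a bag in every tree decomposition; so some bag has ≥ 3 vertices and tw(G) ≥ 2. Hence tw(G) = 2 exactly.

2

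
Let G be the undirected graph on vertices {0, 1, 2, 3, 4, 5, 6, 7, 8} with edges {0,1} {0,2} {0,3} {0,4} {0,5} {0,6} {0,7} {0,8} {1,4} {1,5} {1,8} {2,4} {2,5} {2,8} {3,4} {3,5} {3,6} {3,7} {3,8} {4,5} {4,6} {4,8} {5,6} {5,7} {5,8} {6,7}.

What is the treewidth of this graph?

4

A width-4 tree decomposition is:
Bags: B1 = {0, 3, 4, 5, 8}  B2 = {0, 3, 4, 5, 6}  B3 = {0, 1, 4, 5, 8}  B4 = {0, 2, 4, 5, 8}  B5 = {0, 3, 5, 6, 7}
Tree: B1–B2, B1–B3, B1–B4, B2–B5
The largest bag has 5 vertices, giving width 4; this decomposition certifies tw(G) ≤ 4. For the lower bound, the 5 vertices {0, 1, 4, 5, 8} are pairwise adjacent, and any tree decomposition puts a clique entirely inside one bag — forcing width ≥ 4. Combining the bounds, tw(G) = 4.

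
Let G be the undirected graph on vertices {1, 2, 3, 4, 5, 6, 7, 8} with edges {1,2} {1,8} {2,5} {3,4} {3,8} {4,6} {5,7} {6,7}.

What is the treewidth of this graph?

A width-2 tree decomposition is:
Bags: B1 = {3, 4, 8}  B2 = {1, 4, 8}  B3 = {1, 2, 4}  B4 = {2, 4, 5}  B5 = {4, 5, 7}  B6 = {4, 6, 7}
Tree: B1–B2, B2–B3, B3–B4, B4–B5, B5–B6
Every bag has size at most 3, so the width is 3 − 1 = 2 and tw(G) ≤ 2. The edges 4–3–8–1–2–5–7–6–4 form a cycle, so G is not a tree and its treewidth is at least 2. The upper and lower bounds meet at 2, so that is the treewidth.

2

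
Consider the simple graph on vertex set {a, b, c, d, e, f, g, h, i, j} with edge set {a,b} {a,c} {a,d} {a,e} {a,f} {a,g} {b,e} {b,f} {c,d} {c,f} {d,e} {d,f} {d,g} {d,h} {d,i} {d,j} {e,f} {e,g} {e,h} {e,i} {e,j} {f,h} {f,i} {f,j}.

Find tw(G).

3

A width-3 tree decomposition is:
Bags: B1 = {a, b, e, f}  B2 = {a, d, e, f}  B3 = {a, c, d, f}  B4 = {a, d, e, g}  B5 = {d, e, f, h}  B6 = {d, e, f, i}  B7 = {d, e, f, j}
Tree: B1–B2, B2–B3, B2–B4, B2–B5, B5–B6, B5–B7
Every bag has size at most 4, so the width is 4 − 1 = 3 and tw(G) ≤ 3. For the lower bound, the 4 vertices {a, d, e, g} are pairwise adjacent, and any tree decomposition puts a clique entirely inside one bag — forcing width ≥ 3. Hence tw(G) = 3 exactly.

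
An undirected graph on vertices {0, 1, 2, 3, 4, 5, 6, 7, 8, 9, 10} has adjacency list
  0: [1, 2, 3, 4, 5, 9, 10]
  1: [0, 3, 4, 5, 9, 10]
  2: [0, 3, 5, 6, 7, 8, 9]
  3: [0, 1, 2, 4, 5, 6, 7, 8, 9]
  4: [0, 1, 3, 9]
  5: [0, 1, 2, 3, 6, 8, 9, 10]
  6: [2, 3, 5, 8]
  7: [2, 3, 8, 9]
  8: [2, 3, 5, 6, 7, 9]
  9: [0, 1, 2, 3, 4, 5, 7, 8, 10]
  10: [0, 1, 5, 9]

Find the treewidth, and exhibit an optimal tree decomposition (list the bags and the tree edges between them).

Treewidth 4.
Bags: B1 = {2, 3, 5, 6, 8}  B2 = {2, 3, 5, 8, 9}  B3 = {0, 2, 3, 5, 9}  B4 = {0, 1, 3, 5, 9}  B5 = {0, 1, 3, 4, 9}  B6 = {2, 3, 7, 8, 9}  B7 = {0, 1, 5, 9, 10}
Tree: B1–B2, B2–B3, B3–B4, B4–B5, B2–B6, B4–B7

Each bag holds 5 vertices, so the decomposition has width 4, which upper-bounds the treewidth. On the other hand G contains the 5-clique {0, 1, 5, 9, 10}. A clique must lie in a single bag of any decomposition, so no decomposition can have width below 4. Therefore the treewidth is 4.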